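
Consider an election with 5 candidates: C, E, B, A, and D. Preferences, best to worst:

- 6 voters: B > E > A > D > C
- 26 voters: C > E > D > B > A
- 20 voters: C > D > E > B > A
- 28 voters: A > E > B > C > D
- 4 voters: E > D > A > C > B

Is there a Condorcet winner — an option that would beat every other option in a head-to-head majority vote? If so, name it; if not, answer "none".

C

C vs E: 46–38 for C.
C vs B: 50–34 for C.
C vs A: 46–38 for C.
C vs D: 74–10 for C.
C beats every other option head-to-head.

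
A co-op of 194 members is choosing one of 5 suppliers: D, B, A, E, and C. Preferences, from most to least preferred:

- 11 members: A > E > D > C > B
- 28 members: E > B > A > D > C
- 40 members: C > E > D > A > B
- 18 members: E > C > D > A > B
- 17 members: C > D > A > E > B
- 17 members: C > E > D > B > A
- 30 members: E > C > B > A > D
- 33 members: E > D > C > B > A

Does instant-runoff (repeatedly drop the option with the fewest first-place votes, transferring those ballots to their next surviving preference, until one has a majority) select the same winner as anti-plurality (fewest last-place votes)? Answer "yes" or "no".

Instant-runoff — R1 D 0, B 0, A 11, E 109, C 74 (E winner). Winner: E.
Anti-plurality — last-place votes: D 30, B 86, A 50, E 0, C 28. Winner: E.
The two methods agree.

yes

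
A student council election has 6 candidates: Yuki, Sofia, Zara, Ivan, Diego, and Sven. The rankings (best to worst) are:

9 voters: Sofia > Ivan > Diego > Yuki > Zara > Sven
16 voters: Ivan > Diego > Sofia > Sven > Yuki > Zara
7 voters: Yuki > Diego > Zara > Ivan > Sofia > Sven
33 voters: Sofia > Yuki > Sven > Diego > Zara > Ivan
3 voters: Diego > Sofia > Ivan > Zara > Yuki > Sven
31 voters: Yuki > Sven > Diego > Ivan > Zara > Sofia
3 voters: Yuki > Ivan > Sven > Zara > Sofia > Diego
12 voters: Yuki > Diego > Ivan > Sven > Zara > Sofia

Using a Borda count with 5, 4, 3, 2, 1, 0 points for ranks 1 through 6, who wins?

Yuki: 9·2 + 16·1 + 7·5 + 33·4 + 3·1 + 31·5 + 3·5 + 12·5 = 434
Sofia: 9·5 + 16·3 + 7·1 + 33·5 + 3·4 + 31·0 + 3·1 + 12·0 = 280
Zara: 9·1 + 16·0 + 7·3 + 33·1 + 3·2 + 31·1 + 3·2 + 12·1 = 118
Ivan: 9·4 + 16·5 + 7·2 + 33·0 + 3·3 + 31·2 + 3·4 + 12·3 = 249
Diego: 9·3 + 16·4 + 7·4 + 33·2 + 3·5 + 31·3 + 3·0 + 12·4 = 341
Sven: 9·0 + 16·2 + 7·0 + 33·3 + 3·0 + 31·4 + 3·3 + 12·2 = 288
Yuki has the highest Borda score (434).

Yuki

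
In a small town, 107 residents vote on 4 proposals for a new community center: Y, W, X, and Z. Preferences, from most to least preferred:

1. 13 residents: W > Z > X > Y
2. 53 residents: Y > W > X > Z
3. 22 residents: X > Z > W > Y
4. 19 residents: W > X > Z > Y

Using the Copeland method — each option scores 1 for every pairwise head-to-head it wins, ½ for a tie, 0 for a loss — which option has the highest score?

Y: loses to W, X, and Z → score 0.
W: beats Y, X, and Z → score 3.
X: beats Y and Z; loses to W → score 2.
Z: beats Y; loses to W and X → score 1.
W has the best pairwise record.

W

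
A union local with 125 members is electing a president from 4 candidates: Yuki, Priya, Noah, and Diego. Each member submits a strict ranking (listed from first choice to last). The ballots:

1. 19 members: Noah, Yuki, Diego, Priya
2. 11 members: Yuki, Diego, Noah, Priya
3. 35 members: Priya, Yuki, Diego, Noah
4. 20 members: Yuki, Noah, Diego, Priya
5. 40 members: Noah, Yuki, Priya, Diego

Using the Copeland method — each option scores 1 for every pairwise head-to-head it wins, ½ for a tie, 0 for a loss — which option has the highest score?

Yuki: beats Priya, Noah, and Diego → score 3.
Priya: beats Diego; loses to Yuki and Noah → score 1.
Noah: beats Priya and Diego; loses to Yuki → score 2.
Diego: loses to Yuki, Priya, and Noah → score 0.
Yuki has the best pairwise record.

Yuki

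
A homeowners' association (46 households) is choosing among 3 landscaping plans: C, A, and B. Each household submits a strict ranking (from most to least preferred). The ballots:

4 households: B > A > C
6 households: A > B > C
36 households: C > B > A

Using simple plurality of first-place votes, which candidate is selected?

C

First-place votes: C 36, A 6, B 4.
C has the most first-place votes.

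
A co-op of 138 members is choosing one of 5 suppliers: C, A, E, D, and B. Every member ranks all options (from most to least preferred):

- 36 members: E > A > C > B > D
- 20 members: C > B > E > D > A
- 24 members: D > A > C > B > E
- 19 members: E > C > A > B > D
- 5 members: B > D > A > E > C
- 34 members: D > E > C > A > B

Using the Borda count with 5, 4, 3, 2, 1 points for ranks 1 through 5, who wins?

C: 36·3 + 20·5 + 24·3 + 19·4 + 5·1 + 34·3 = 463
A: 36·4 + 20·1 + 24·4 + 19·3 + 5·3 + 34·2 = 400
E: 36·5 + 20·3 + 24·1 + 19·5 + 5·2 + 34·4 = 505
D: 36·1 + 20·2 + 24·5 + 19·1 + 5·4 + 34·5 = 405
B: 36·2 + 20·4 + 24·2 + 19·2 + 5·5 + 34·1 = 297
E has the highest Borda score (505).

E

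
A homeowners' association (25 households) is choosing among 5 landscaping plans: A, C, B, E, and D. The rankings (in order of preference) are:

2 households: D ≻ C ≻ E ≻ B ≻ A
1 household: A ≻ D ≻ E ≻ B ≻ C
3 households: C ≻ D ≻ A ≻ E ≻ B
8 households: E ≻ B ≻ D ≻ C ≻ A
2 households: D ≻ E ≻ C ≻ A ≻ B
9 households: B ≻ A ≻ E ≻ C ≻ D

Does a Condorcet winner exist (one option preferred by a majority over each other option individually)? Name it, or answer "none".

Checking pairwise contests:
C beats A 15–10.
B beats C 18–7.
E beats B 16–9.
A beats E 13–12.
B beats D 17–8.
Every option loses at least one head-to-head, so there is no Condorcet winner.

none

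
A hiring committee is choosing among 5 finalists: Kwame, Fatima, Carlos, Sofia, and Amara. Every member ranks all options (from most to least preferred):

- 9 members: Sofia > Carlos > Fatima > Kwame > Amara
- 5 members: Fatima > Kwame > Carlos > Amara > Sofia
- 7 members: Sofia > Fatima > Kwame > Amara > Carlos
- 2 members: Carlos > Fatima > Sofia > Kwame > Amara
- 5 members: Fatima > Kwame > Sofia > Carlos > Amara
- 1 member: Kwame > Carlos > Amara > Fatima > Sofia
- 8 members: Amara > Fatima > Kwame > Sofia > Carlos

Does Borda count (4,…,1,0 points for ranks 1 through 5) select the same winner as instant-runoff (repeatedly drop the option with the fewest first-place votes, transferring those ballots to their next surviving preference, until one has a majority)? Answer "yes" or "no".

yes

Borda — scores: Kwame 75, Fatima 110, Carlos 53, Sofia 86, Amara 46. Winner: Fatima.
Instant-runoff — R1 Kwame 1, Fatima 10, Carlos 2, Sofia 16, Amara 8 (Kwame out); R2 Fatima 10, Carlos 3, Sofia 16, Amara 8 (Carlos out); R3 Fatima 12, Sofia 16, Amara 9 (Amara out); R4 Fatima 21, Sofia 16 (Fatima winner). Winner: Fatima.
The two methods agree.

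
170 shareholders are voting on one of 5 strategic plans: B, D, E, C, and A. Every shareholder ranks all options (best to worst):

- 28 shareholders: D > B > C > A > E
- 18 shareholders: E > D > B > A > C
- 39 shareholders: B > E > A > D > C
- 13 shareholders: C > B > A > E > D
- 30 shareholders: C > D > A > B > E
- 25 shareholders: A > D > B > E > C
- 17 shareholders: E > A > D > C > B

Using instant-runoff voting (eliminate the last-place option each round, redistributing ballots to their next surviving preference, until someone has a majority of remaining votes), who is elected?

Round 1: B 39, D 28, E 35, C 43, A 25. Eliminate A.
Round 2: B 39, D 53, E 35, C 43. Eliminate E.
Round 3: B 39, D 88, C 43. D has a majority.

D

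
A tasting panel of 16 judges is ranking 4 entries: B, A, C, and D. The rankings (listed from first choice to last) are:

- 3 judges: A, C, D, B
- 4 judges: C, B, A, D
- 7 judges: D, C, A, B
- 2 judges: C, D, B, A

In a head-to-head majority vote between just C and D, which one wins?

Voters preferring C to D: 9; preferring D to C: 7.
C wins the head-to-head.

C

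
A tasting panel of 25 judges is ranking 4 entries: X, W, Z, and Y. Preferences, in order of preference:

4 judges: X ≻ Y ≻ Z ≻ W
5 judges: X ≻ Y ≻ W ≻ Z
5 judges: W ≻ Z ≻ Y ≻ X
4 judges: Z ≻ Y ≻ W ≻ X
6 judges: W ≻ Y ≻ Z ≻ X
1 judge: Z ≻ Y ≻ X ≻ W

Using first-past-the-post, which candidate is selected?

First-place votes: X 9, W 11, Z 5, Y 0.
W has the most first-place votes.

W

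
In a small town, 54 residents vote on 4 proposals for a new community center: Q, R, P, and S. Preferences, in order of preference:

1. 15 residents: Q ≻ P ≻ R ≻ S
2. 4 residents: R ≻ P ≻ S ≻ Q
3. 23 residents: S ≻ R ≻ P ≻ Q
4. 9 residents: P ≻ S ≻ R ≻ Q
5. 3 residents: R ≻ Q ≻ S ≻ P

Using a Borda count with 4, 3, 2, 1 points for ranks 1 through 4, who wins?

S

Q: 15·4 + 4·1 + 23·1 + 9·1 + 3·3 = 105
R: 15·2 + 4·4 + 23·3 + 9·2 + 3·4 = 145
P: 15·3 + 4·3 + 23·2 + 9·4 + 3·1 = 142
S: 15·1 + 4·2 + 23·4 + 9·3 + 3·2 = 148
S has the highest Borda score (148).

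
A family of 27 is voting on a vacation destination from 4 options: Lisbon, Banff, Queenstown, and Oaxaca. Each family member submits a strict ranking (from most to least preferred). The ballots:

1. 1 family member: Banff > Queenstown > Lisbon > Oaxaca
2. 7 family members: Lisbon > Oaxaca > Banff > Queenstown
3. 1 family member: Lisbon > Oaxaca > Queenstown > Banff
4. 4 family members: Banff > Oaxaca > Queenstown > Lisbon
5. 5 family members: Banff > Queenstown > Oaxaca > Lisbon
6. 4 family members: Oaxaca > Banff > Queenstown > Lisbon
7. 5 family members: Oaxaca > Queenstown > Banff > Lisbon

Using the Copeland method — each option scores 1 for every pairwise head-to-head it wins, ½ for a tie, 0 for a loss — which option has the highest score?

Lisbon: loses to Banff, Queenstown, and Oaxaca → score 0.
Banff: beats Lisbon and Queenstown; loses to Oaxaca → score 2.
Queenstown: beats Lisbon; loses to Banff and Oaxaca → score 1.
Oaxaca: beats Lisbon, Banff, and Queenstown → score 3.
Oaxaca has the best pairwise record.

Oaxaca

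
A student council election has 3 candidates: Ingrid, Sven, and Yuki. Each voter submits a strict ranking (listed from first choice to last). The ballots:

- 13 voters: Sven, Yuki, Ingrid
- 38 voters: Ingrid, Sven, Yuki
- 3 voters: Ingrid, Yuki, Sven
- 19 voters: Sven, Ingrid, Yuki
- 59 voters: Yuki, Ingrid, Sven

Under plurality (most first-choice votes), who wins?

Yuki

First-place votes: Ingrid 41, Sven 32, Yuki 59.
Yuki has the most first-place votes.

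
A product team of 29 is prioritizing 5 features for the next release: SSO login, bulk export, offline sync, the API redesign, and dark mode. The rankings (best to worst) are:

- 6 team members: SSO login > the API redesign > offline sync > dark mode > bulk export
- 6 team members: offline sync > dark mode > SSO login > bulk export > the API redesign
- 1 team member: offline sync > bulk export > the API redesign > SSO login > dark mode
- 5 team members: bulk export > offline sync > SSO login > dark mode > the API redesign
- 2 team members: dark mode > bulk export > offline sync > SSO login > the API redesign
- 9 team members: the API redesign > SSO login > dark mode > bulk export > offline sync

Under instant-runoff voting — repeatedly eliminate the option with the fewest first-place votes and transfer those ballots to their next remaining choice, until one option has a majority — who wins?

the API redesign

Round 1: SSO login 6, bulk export 5, offline sync 7, the API redesign 9, dark mode 2. Eliminate dark mode.
Round 2: SSO login 6, bulk export 7, offline sync 7, the API redesign 9. Eliminate SSO login.
Round 3: bulk export 7, offline sync 7, the API redesign 15. The API redesign has a majority.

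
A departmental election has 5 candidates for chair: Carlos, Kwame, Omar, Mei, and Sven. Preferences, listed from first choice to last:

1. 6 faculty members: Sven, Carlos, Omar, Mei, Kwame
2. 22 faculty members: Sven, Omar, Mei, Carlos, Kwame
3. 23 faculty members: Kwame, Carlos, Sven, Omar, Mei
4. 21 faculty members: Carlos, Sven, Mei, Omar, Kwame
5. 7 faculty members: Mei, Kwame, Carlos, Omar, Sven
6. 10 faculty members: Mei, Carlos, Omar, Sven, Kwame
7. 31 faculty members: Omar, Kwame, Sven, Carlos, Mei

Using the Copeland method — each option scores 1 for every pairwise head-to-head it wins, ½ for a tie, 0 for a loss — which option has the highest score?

Carlos

Carlos: beats Omar, Mei, and Sven; loses to Kwame → score 3.
Kwame: beats Carlos and Sven; loses to Omar and Mei → score 2.
Omar: beats Kwame and Mei; loses to Carlos and Sven → score 2.
Mei: beats Kwame; loses to Carlos, Omar, and Sven → score 1.
Sven: beats Omar and Mei; loses to Carlos and Kwame → score 2.
Carlos has the best pairwise record.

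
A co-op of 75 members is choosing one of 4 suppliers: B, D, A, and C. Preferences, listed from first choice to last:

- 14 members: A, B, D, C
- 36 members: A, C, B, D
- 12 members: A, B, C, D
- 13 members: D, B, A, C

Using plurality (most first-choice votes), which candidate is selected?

First-place votes: B 0, D 13, A 62, C 0.
A has the most first-place votes.

A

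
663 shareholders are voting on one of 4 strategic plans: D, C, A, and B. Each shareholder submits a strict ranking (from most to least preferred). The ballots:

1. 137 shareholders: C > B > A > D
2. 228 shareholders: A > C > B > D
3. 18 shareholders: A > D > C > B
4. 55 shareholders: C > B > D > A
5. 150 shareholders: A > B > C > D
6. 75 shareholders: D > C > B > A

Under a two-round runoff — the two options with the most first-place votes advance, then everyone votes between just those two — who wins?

A

Round 1 first-place votes: D 75, C 192, A 396, B 0.
A and C advance.
Runoff: A is preferred to C by 396 voters; C by 267.
A wins the runoff.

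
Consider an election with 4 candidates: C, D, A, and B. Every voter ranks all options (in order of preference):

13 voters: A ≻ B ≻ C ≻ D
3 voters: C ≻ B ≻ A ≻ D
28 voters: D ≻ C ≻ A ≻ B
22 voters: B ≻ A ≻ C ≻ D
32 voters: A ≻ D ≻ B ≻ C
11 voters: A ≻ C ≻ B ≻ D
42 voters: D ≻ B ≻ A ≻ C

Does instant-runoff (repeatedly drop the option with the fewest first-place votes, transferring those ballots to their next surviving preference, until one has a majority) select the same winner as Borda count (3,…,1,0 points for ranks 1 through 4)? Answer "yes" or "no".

Instant-runoff — R1 C 3, D 70, A 56, B 22 (C out); R2 D 70, A 56, B 25 (B out); R3 D 70, A 81 (A winner). Winner: A.
Borda — scores: C 122, D 274, A 285, B 225. Winner: A.
The two methods agree.

yes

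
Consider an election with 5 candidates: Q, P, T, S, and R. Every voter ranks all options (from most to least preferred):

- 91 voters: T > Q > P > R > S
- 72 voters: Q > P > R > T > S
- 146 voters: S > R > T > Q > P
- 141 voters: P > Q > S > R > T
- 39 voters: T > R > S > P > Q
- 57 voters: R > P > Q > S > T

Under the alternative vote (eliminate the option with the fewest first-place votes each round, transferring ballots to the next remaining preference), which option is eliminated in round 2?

Round 1: Q 72, P 141, T 130, S 146, R 57. Eliminate R.
Round 2: Q 72, P 198, T 130, S 146. Eliminate Q.

Q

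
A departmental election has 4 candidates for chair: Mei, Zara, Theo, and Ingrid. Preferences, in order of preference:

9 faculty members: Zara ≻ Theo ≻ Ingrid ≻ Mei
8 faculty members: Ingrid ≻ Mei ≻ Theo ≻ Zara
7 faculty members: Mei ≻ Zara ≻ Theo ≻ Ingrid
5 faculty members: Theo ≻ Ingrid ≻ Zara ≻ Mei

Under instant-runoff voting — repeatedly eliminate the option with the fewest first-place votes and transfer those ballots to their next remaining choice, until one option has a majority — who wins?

Round 1: Mei 7, Zara 9, Theo 5, Ingrid 8. Eliminate Theo.
Round 2: Mei 7, Zara 9, Ingrid 13. Eliminate Mei.
Round 3: Zara 16, Ingrid 13. Zara has a majority.

Zara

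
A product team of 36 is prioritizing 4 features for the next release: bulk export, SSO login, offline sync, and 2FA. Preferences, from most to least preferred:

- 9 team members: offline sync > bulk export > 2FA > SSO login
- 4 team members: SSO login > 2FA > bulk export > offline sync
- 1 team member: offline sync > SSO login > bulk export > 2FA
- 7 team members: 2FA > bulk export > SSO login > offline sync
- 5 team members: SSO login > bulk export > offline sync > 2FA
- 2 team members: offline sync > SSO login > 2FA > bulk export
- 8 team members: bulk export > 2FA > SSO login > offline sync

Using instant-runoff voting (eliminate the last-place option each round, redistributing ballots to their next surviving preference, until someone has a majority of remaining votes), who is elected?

bulk export

Round 1: bulk export 8, SSO login 9, offline sync 12, 2FA 7. Eliminate 2FA.
Round 2: bulk export 15, SSO login 9, offline sync 12. Eliminate SSO login.
Round 3: bulk export 24, offline sync 12. Bulk export has a majority.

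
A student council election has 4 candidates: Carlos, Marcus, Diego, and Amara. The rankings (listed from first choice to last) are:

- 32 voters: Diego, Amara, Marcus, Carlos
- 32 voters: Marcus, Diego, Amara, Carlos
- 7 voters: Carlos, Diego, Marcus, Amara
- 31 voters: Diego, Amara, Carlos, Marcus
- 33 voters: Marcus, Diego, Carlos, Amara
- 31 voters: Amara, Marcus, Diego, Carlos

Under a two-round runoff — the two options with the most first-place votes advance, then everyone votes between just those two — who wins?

Marcus

Round 1 first-place votes: Carlos 7, Marcus 65, Diego 63, Amara 31.
Marcus and Diego advance.
Runoff: Marcus is preferred to Diego by 96 voters; Diego by 70.
Marcus wins the runoff.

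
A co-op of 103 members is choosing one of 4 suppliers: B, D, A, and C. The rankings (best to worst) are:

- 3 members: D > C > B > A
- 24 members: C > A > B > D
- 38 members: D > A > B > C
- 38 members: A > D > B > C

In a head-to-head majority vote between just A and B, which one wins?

A

Voters preferring A to B: 100; preferring B to A: 3.
A wins the head-to-head.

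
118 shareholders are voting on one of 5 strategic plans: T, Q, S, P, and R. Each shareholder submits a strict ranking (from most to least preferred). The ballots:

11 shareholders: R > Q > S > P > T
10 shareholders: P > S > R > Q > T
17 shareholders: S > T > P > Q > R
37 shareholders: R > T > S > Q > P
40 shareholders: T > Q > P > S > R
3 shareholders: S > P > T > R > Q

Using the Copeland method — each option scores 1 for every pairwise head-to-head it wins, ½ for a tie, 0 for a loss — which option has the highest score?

T: beats Q, S, P, and R → score 4.
Q: beats P; loses to T, S, and R → score 1.
S: beats Q, P, and R; loses to T → score 3.
P: beats R; loses to T, Q, and S → score 1.
R: beats Q; loses to T, S, and P → score 1.
T has the best pairwise record.

T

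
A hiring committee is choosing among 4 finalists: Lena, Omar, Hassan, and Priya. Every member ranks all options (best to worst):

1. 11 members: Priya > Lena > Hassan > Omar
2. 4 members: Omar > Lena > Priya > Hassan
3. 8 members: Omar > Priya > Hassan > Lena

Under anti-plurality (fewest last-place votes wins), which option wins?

Last-place votes: Lena 8, Omar 11, Hassan 4, Priya 0.
Priya is ranked last by the fewest voters, so Priya wins.

Priya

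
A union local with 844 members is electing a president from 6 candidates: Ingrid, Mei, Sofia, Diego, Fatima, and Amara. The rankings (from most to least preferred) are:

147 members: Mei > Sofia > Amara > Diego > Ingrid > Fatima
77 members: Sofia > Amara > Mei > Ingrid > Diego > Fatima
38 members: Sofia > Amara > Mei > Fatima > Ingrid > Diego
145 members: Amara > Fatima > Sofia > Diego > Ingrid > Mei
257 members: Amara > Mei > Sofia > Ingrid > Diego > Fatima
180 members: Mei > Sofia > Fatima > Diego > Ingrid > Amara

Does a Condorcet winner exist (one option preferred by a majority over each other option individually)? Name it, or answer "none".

none

Checking pairwise contests:
Mei beats Ingrid 699–145.
Amara beats Mei 517–327.
Mei beats Sofia 584–260.
Mei beats Diego 699–145.
Ingrid beats Fatima 481–363.
Sofia beats Amara 442–402.
Every option loses at least one head-to-head, so there is no Condorcet winner.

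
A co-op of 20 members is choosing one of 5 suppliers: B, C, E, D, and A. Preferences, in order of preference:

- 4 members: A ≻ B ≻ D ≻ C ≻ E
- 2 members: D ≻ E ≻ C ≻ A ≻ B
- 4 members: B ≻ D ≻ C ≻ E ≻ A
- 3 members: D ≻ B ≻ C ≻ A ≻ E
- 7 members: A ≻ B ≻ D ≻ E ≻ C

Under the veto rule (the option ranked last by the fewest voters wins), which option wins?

Last-place votes: B 2, C 7, E 7, D 0, A 4.
D is ranked last by the fewest voters, so D wins.

D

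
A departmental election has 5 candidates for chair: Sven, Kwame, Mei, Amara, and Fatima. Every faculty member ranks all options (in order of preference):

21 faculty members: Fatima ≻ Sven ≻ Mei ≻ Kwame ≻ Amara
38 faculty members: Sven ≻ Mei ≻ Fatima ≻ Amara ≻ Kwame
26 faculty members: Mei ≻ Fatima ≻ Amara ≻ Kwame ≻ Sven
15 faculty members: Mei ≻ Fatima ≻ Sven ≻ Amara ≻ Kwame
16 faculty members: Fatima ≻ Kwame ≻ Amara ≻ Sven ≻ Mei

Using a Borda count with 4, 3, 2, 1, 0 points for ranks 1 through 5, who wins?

Sven: 21·3 + 38·4 + 26·0 + 15·2 + 16·1 = 261
Kwame: 21·1 + 38·0 + 26·1 + 15·0 + 16·3 = 95
Mei: 21·2 + 38·3 + 26·4 + 15·4 + 16·0 = 320
Amara: 21·0 + 38·1 + 26·2 + 15·1 + 16·2 = 137
Fatima: 21·4 + 38·2 + 26·3 + 15·3 + 16·4 = 347
Fatima has the highest Borda score (347).

Fatima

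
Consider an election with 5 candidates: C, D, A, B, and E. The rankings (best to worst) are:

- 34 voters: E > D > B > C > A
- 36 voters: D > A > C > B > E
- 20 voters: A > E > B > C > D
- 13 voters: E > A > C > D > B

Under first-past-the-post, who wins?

E

First-place votes: C 0, D 36, A 20, B 0, E 47.
E has the most first-place votes.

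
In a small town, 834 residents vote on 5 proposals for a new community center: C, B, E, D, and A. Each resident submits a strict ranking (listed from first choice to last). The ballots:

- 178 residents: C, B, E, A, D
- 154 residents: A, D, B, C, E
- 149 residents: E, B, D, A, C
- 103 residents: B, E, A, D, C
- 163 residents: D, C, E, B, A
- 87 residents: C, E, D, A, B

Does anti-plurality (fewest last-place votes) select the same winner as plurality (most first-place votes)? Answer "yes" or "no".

Anti-plurality — last-place votes: C 252, B 87, E 154, D 178, A 163. Winner: B.
Plurality — first-place votes: C 265, B 103, E 149, D 163, A 154. Winner: C.
The two methods disagree.

no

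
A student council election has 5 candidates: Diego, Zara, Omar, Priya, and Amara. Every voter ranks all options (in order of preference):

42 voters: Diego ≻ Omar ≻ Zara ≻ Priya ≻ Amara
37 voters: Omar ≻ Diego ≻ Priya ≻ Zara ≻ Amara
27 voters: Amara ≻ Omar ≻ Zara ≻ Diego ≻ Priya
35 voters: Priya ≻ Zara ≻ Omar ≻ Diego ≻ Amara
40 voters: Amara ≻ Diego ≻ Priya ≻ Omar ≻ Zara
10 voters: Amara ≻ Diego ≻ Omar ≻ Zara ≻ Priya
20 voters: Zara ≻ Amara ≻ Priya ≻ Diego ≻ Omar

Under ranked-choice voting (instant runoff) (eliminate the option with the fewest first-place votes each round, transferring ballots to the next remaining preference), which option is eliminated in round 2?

Round 1: Diego 42, Zara 20, Omar 37, Priya 35, Amara 77. Eliminate Zara.
Round 2: Diego 42, Omar 37, Priya 35, Amara 97. Eliminate Priya.

Priya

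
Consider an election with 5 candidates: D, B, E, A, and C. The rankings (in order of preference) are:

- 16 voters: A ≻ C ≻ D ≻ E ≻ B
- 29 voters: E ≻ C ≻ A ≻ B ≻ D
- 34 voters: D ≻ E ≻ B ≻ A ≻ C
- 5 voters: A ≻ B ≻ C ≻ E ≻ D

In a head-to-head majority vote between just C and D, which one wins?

Voters preferring C to D: 50; preferring D to C: 34.
C wins the head-to-head.

C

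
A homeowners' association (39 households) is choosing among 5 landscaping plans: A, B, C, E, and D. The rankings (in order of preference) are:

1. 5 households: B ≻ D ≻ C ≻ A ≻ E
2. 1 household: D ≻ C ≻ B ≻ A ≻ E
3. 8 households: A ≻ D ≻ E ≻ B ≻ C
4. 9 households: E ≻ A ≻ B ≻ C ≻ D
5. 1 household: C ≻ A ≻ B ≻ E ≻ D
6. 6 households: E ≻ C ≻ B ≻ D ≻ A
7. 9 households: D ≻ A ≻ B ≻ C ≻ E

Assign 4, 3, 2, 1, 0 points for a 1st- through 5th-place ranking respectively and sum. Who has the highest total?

A: 5·1 + 1·1 + 8·4 + 9·3 + 1·3 + 6·0 + 9·3 = 95
B: 5·4 + 1·2 + 8·1 + 9·2 + 1·2 + 6·2 + 9·2 = 80
C: 5·2 + 1·3 + 8·0 + 9·1 + 1·4 + 6·3 + 9·1 = 53
E: 5·0 + 1·0 + 8·2 + 9·4 + 1·1 + 6·4 + 9·0 = 77
D: 5·3 + 1·4 + 8·3 + 9·0 + 1·0 + 6·1 + 9·4 = 85
A has the highest Borda score (95).

A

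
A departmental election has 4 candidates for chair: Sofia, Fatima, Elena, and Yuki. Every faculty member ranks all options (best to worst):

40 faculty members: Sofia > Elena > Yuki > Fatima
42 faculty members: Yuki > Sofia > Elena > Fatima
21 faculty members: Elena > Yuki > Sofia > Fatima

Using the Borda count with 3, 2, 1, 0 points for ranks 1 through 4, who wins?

Sofia

Sofia: 40·3 + 42·2 + 21·1 = 225
Fatima: 40·0 + 42·0 + 21·0 = 0
Elena: 40·2 + 42·1 + 21·3 = 185
Yuki: 40·1 + 42·3 + 21·2 = 208
Sofia has the highest Borda score (225).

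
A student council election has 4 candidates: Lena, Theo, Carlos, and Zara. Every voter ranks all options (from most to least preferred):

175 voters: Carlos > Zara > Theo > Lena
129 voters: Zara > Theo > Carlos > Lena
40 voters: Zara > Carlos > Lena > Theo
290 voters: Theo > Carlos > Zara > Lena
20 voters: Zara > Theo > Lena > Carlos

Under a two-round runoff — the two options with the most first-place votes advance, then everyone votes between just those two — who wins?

Zara

Round 1 first-place votes: Lena 0, Theo 290, Carlos 175, Zara 189.
Theo and Zara advance.
Runoff: Theo is preferred to Zara by 290 voters; Zara by 364.
Zara wins the runoff.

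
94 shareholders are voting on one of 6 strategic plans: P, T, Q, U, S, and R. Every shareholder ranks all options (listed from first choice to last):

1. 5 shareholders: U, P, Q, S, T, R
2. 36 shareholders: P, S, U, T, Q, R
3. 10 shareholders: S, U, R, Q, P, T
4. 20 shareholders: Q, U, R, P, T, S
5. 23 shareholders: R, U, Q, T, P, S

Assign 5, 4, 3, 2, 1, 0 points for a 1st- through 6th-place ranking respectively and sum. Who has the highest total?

U

P: 5·4 + 36·5 + 10·1 + 20·2 + 23·1 = 273
T: 5·1 + 36·2 + 10·0 + 20·1 + 23·2 = 143
Q: 5·3 + 36·1 + 10·2 + 20·5 + 23·3 = 240
U: 5·5 + 36·3 + 10·4 + 20·4 + 23·4 = 345
S: 5·2 + 36·4 + 10·5 + 20·0 + 23·0 = 204
R: 5·0 + 36·0 + 10·3 + 20·3 + 23·5 = 205
U has the highest Borda score (345).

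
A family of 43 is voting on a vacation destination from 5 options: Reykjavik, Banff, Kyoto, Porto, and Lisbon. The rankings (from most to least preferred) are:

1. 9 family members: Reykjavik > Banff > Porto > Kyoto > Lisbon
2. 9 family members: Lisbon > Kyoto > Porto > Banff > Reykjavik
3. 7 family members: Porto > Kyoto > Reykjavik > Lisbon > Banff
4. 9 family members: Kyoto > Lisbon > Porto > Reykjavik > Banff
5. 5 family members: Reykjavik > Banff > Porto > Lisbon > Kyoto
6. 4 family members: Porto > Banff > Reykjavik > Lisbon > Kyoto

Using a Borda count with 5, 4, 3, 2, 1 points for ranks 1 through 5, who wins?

Reykjavik: 9·5 + 9·1 + 7·3 + 9·2 + 5·5 + 4·3 = 130
Banff: 9·4 + 9·2 + 7·1 + 9·1 + 5·4 + 4·4 = 106
Kyoto: 9·2 + 9·4 + 7·4 + 9·5 + 5·1 + 4·1 = 136
Porto: 9·3 + 9·3 + 7·5 + 9·3 + 5·3 + 4·5 = 151
Lisbon: 9·1 + 9·5 + 7·2 + 9·4 + 5·2 + 4·2 = 122
Porto has the highest Borda score (151).

Porto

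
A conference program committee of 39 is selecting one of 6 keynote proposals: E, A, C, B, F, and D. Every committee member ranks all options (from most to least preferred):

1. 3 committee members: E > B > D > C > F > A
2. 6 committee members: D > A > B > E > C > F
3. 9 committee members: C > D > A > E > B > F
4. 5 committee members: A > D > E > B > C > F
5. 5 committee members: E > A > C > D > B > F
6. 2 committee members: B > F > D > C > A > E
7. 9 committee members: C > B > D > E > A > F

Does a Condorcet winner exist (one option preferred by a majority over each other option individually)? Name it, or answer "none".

C

C vs E: 20–19 for C.
C vs A: 23–16 for C.
C vs B: 23–16 for C.
C vs F: 37–2 for C.
C vs D: 23–16 for C.
C beats every other option head-to-head.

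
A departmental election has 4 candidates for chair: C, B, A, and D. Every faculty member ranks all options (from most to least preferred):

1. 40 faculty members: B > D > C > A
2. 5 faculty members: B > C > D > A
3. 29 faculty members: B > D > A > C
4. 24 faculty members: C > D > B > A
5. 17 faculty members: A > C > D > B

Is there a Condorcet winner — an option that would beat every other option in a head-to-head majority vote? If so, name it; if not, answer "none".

B vs C: 74–41 for B.
B vs A: 98–17 for B.
B vs D: 74–41 for B.
B beats every other option head-to-head.

B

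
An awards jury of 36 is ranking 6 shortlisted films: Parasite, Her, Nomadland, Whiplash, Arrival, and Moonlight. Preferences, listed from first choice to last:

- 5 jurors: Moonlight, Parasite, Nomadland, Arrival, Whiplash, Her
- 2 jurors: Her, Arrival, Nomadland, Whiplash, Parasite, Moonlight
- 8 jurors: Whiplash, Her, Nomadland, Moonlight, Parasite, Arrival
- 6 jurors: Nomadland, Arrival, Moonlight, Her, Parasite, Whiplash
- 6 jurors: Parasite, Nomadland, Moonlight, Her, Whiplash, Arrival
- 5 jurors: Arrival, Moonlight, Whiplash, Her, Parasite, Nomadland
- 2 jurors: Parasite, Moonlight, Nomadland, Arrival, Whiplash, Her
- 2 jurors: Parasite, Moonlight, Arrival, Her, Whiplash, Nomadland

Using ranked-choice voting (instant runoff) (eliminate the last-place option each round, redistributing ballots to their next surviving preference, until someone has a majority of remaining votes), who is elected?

Round 1: Parasite 10, Her 2, Nomadland 6, Whiplash 8, Arrival 5, Moonlight 5. Eliminate Her.
Round 2: Parasite 10, Nomadland 6, Whiplash 8, Arrival 7, Moonlight 5. Eliminate Moonlight.
Round 3: Parasite 15, Nomadland 6, Whiplash 8, Arrival 7. Eliminate Nomadland.
Round 4: Parasite 15, Whiplash 8, Arrival 13. Eliminate Whiplash.
Round 5: Parasite 23, Arrival 13. Parasite has a majority.

Parasite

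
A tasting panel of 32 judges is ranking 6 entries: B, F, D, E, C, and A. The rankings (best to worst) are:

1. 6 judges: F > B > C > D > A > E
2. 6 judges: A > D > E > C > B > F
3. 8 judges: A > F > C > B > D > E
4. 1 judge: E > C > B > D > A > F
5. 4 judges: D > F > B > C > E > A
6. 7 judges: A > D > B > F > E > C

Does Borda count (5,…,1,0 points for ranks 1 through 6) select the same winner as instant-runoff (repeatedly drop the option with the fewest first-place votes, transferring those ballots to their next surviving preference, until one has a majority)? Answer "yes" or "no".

Borda — scores: B 82, F 92, D 94, E 34, C 66, A 112. Winner: A.
Instant-runoff — R1 B 0, F 6, D 4, E 1, C 0, A 21 (A winner). Winner: A.
The two methods agree.

yes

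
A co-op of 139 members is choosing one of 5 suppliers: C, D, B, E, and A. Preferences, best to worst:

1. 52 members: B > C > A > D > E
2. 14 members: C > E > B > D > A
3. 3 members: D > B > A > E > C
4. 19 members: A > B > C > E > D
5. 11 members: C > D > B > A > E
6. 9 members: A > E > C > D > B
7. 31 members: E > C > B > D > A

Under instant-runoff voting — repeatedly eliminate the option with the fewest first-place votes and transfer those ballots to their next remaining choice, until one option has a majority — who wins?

Round 1: C 25, D 3, B 52, E 31, A 28. Eliminate D.
Round 2: C 25, B 55, E 31, A 28. Eliminate C.
Round 3: B 66, E 45, A 28. Eliminate A.
Round 4: B 85, E 54. B has a majority.

B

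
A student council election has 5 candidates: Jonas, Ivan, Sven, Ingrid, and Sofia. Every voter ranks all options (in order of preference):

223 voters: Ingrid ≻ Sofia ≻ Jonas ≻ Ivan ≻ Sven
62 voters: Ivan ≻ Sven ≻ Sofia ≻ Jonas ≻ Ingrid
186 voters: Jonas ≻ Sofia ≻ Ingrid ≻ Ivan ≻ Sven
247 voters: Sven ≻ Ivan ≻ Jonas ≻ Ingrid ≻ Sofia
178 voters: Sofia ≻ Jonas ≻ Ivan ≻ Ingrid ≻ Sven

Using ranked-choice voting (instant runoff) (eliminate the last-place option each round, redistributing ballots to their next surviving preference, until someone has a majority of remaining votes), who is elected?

Jonas

Round 1: Jonas 186, Ivan 62, Sven 247, Ingrid 223, Sofia 178. Eliminate Ivan.
Round 2: Jonas 186, Sven 309, Ingrid 223, Sofia 178. Eliminate Sofia.
Round 3: Jonas 364, Sven 309, Ingrid 223. Eliminate Ingrid.
Round 4: Jonas 587, Sven 309. Jonas has a majority.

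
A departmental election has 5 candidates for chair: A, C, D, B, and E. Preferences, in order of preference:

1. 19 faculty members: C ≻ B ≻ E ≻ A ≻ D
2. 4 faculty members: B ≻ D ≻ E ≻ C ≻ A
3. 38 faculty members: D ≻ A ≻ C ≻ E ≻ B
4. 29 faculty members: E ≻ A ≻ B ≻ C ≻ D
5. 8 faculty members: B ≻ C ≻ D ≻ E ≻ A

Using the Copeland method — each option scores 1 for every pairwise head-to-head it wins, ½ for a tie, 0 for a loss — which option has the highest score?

A: beats C and B; loses to D and E → score 2.
C: beats D, B, and E; loses to A → score 3.
D: beats A and E; loses to C and B → score 2.
B: beats D; loses to A, C, and E → score 1.
E: beats A and B; loses to C and D → score 2.
C has the best pairwise record.

C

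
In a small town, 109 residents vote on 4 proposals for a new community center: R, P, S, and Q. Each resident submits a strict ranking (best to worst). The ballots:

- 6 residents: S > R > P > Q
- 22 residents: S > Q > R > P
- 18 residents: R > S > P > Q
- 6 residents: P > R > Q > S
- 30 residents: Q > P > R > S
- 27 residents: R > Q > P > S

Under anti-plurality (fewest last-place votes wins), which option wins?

Last-place votes: R 0, P 22, S 63, Q 24.
R is ranked last by the fewest voters, so R wins.

R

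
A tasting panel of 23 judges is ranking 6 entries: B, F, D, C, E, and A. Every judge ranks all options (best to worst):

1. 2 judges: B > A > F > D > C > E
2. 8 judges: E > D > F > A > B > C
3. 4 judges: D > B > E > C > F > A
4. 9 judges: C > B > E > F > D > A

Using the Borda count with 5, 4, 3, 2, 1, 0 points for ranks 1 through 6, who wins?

B: 2·5 + 8·1 + 4·4 + 9·4 = 70
F: 2·3 + 8·3 + 4·1 + 9·2 = 52
D: 2·2 + 8·4 + 4·5 + 9·1 = 65
C: 2·1 + 8·0 + 4·2 + 9·5 = 55
E: 2·0 + 8·5 + 4·3 + 9·3 = 79
A: 2·4 + 8·2 + 4·0 + 9·0 = 24
E has the highest Borda score (79).

E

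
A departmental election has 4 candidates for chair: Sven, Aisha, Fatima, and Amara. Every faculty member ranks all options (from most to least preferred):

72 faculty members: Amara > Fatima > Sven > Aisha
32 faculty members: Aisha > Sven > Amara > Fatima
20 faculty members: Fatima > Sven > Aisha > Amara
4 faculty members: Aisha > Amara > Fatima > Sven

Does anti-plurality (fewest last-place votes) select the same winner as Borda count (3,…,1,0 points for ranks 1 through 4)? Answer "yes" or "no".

Anti-plurality — last-place votes: Sven 4, Aisha 72, Fatima 32, Amara 20. Winner: Sven.
Borda — scores: Sven 176, Aisha 128, Fatima 208, Amara 256. Winner: Amara.
The two methods disagree.

no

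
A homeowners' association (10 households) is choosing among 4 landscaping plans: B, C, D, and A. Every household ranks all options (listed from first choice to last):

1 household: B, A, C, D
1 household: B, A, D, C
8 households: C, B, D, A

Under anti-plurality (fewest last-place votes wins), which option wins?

Last-place votes: B 0, C 1, D 1, A 8.
B is ranked last by the fewest voters, so B wins.

B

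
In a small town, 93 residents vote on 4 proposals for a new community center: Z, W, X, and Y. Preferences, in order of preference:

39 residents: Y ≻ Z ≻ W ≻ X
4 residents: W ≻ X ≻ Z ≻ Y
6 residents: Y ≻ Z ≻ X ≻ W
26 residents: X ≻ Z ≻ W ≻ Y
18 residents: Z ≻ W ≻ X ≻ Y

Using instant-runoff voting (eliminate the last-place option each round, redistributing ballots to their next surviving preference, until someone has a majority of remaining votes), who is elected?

Round 1: Z 18, W 4, X 26, Y 45. Eliminate W.
Round 2: Z 18, X 30, Y 45. Eliminate Z.
Round 3: X 48, Y 45. X has a majority.

X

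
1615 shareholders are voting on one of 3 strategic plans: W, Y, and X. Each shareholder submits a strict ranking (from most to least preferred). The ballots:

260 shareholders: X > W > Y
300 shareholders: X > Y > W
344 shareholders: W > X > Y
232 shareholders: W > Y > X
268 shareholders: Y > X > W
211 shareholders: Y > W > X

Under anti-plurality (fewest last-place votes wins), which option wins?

X

Last-place votes: W 568, Y 604, X 443.
X is ranked last by the fewest voters, so X wins.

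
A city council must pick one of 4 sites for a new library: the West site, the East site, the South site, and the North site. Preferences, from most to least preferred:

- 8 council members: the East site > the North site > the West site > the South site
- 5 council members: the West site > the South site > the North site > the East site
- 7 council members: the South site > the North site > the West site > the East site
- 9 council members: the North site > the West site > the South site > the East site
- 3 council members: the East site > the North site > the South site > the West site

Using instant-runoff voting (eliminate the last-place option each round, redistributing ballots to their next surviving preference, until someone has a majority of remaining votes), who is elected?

the South site

Round 1: the West site 5, the East site 11, the South site 7, the North site 9. Eliminate the West site.
Round 2: the East site 11, the South site 12, the North site 9. Eliminate the North site.
Round 3: the East site 11, the South site 21. The South site has a majority.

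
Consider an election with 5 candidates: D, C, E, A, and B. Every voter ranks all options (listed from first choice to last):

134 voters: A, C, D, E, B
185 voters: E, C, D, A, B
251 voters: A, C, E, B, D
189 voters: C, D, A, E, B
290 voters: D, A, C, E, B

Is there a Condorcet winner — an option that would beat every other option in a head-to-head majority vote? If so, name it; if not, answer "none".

Checking pairwise contests:
C beats D 759–290.
A beats C 675–374.
D beats E 613–436.
D beats A 664–385.
D beats B 798–251.
Every option loses at least one head-to-head, so there is no Condorcet winner.

none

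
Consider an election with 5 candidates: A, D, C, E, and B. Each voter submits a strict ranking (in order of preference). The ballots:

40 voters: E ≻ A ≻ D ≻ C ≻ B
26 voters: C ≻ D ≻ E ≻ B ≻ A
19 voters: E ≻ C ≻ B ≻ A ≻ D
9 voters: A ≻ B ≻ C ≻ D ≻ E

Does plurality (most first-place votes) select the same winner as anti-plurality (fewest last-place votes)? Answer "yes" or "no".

no

Plurality — first-place votes: A 9, D 0, C 26, E 59, B 0. Winner: E.
Anti-plurality — last-place votes: A 26, D 19, C 0, E 9, B 40. Winner: C.
The two methods disagree.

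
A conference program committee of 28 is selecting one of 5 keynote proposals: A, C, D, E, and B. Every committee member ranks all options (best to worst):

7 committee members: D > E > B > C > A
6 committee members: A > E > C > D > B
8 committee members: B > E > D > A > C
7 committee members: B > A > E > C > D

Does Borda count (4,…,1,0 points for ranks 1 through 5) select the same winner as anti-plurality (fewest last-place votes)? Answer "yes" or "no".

Borda — scores: A 53, C 26, D 50, E 77, B 74. Winner: E.
Anti-plurality — last-place votes: A 7, C 8, D 7, E 0, B 6. Winner: E.
The two methods agree.

yes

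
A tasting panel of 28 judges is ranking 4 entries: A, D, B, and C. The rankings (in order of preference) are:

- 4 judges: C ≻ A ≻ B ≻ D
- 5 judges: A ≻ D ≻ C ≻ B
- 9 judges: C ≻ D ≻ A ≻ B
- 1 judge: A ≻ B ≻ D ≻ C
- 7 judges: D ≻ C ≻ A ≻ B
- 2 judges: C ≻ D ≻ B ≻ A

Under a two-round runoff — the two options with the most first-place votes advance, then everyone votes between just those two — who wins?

C

Round 1 first-place votes: A 6, D 7, B 0, C 15.
C and D advance.
Runoff: C is preferred to D by 15 voters; D by 13.
C wins the runoff.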